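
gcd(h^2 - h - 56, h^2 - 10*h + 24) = 1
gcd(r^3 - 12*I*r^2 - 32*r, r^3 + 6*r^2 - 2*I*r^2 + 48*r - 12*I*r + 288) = r - 8*I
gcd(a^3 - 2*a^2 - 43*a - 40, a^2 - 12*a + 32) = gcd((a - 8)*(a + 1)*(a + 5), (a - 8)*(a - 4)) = a - 8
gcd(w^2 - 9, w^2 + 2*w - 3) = w + 3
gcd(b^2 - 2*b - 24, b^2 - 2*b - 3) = 1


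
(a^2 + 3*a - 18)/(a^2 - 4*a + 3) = (a + 6)/(a - 1)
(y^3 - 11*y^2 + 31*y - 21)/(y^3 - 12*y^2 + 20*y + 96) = (y^3 - 11*y^2 + 31*y - 21)/(y^3 - 12*y^2 + 20*y + 96)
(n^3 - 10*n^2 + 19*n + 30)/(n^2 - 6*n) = n - 4 - 5/n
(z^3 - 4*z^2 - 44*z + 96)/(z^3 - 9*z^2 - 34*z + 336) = (z - 2)/(z - 7)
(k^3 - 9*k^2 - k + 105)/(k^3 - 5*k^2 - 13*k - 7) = (k^2 - 2*k - 15)/(k^2 + 2*k + 1)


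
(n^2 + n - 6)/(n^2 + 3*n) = (n - 2)/n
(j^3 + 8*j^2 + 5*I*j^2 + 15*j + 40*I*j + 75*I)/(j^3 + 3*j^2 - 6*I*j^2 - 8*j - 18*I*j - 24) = (j^2 + 5*j*(1 + I) + 25*I)/(j^2 - 6*I*j - 8)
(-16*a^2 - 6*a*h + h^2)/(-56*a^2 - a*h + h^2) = (2*a + h)/(7*a + h)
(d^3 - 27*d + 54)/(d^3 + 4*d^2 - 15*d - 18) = (d - 3)/(d + 1)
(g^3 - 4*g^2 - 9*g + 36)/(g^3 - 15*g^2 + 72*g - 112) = (g^2 - 9)/(g^2 - 11*g + 28)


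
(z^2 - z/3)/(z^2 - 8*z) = (z - 1/3)/(z - 8)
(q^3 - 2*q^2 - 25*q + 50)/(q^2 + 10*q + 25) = (q^2 - 7*q + 10)/(q + 5)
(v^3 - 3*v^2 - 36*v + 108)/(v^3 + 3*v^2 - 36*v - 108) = (v - 3)/(v + 3)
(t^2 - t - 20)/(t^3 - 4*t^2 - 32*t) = (t - 5)/(t*(t - 8))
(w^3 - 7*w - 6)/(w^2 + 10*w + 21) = (w^3 - 7*w - 6)/(w^2 + 10*w + 21)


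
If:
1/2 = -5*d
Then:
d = -1/10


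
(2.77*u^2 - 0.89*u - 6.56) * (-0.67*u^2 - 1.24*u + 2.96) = -1.8559*u^4 - 2.8385*u^3 + 13.698*u^2 + 5.5*u - 19.4176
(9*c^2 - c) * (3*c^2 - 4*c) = 27*c^4 - 39*c^3 + 4*c^2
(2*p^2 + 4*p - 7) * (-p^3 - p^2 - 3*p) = -2*p^5 - 6*p^4 - 3*p^3 - 5*p^2 + 21*p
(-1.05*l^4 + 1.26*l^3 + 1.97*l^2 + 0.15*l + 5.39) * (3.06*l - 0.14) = -3.213*l^5 + 4.0026*l^4 + 5.8518*l^3 + 0.1832*l^2 + 16.4724*l - 0.7546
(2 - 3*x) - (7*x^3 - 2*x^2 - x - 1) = -7*x^3 + 2*x^2 - 2*x + 3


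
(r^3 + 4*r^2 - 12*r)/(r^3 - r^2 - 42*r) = (r - 2)/(r - 7)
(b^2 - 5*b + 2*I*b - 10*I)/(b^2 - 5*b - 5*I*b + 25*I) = (b + 2*I)/(b - 5*I)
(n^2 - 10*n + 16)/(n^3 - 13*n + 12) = (n^2 - 10*n + 16)/(n^3 - 13*n + 12)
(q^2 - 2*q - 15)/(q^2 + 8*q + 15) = (q - 5)/(q + 5)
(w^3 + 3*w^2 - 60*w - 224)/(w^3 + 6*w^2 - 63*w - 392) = (w + 4)/(w + 7)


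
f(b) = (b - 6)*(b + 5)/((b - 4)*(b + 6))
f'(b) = -(b - 6)*(b + 5)/((b - 4)*(b + 6)^2) + (b - 6)/((b - 4)*(b + 6)) - (b - 6)*(b + 5)/((b - 4)^2*(b + 6)) + (b + 5)/((b - 4)*(b + 6))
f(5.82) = -0.09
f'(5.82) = 0.55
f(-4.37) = 0.48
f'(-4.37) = 0.48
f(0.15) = 1.27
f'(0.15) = 0.15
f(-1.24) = 1.09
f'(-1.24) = 0.12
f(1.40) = 1.53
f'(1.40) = 0.29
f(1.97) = 1.74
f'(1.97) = 0.46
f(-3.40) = 0.78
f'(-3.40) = 0.21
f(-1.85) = 1.02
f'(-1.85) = 0.12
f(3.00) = 2.67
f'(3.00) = 1.81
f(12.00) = 0.71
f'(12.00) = 0.03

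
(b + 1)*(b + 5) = b^2 + 6*b + 5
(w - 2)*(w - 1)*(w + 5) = w^3 + 2*w^2 - 13*w + 10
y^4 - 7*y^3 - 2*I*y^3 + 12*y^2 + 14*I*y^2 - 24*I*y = y*(y - 4)*(y - 3)*(y - 2*I)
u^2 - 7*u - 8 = (u - 8)*(u + 1)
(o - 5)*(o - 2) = o^2 - 7*o + 10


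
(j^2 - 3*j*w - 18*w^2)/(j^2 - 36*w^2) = (j + 3*w)/(j + 6*w)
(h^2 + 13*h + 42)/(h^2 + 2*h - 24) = (h + 7)/(h - 4)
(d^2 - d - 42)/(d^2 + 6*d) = (d - 7)/d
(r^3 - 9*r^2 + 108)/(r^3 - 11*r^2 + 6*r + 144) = (r - 6)/(r - 8)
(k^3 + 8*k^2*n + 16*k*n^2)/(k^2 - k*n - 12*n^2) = k*(k^2 + 8*k*n + 16*n^2)/(k^2 - k*n - 12*n^2)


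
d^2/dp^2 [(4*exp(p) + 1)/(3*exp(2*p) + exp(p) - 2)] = (36*exp(4*p) + 24*exp(3*p) + 153*exp(2*p) + 33*exp(p) + 18)*exp(p)/(27*exp(6*p) + 27*exp(5*p) - 45*exp(4*p) - 35*exp(3*p) + 30*exp(2*p) + 12*exp(p) - 8)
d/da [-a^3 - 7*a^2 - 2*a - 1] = -3*a^2 - 14*a - 2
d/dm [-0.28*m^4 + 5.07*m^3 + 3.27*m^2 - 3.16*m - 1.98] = -1.12*m^3 + 15.21*m^2 + 6.54*m - 3.16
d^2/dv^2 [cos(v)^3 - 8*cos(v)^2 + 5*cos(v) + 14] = -23*cos(v)/4 + 16*cos(2*v) - 9*cos(3*v)/4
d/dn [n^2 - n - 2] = 2*n - 1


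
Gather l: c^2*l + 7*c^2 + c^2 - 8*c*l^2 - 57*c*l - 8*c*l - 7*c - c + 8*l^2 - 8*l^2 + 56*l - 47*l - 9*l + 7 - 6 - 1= 8*c^2 - 8*c*l^2 - 8*c + l*(c^2 - 65*c)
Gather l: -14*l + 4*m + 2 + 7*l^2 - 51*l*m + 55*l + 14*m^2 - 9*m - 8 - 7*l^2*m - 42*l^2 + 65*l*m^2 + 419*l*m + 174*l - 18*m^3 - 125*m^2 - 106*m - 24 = l^2*(-7*m - 35) + l*(65*m^2 + 368*m + 215) - 18*m^3 - 111*m^2 - 111*m - 30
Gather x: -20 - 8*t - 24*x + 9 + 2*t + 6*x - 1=-6*t - 18*x - 12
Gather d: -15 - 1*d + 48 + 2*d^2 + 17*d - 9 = 2*d^2 + 16*d + 24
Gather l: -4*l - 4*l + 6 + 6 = 12 - 8*l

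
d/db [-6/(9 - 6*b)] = -4/(2*b - 3)^2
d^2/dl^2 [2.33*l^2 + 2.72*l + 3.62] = 4.66000000000000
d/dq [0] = 0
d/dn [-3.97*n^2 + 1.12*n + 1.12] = 1.12 - 7.94*n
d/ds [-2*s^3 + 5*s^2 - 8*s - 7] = -6*s^2 + 10*s - 8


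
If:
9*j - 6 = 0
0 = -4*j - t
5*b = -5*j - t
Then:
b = -2/15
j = 2/3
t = -8/3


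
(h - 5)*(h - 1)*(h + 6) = h^3 - 31*h + 30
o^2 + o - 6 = (o - 2)*(o + 3)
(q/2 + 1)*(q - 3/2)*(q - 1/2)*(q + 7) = q^4/2 + 7*q^3/2 - 13*q^2/8 - 85*q/8 + 21/4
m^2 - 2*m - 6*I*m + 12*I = (m - 2)*(m - 6*I)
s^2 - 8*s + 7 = (s - 7)*(s - 1)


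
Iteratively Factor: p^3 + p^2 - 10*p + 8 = (p - 1)*(p^2 + 2*p - 8) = (p - 1)*(p + 4)*(p - 2)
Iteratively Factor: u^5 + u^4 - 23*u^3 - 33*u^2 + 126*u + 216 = (u - 3)*(u^4 + 4*u^3 - 11*u^2 - 66*u - 72) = (u - 3)*(u + 3)*(u^3 + u^2 - 14*u - 24) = (u - 3)*(u + 2)*(u + 3)*(u^2 - u - 12) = (u - 3)*(u + 2)*(u + 3)^2*(u - 4)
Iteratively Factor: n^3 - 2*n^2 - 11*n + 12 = (n - 4)*(n^2 + 2*n - 3) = (n - 4)*(n - 1)*(n + 3)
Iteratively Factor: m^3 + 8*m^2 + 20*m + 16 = (m + 2)*(m^2 + 6*m + 8) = (m + 2)^2*(m + 4)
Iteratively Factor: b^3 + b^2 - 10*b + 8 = (b - 1)*(b^2 + 2*b - 8) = (b - 1)*(b + 4)*(b - 2)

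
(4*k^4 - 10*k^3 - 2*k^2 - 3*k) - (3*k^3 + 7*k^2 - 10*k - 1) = 4*k^4 - 13*k^3 - 9*k^2 + 7*k + 1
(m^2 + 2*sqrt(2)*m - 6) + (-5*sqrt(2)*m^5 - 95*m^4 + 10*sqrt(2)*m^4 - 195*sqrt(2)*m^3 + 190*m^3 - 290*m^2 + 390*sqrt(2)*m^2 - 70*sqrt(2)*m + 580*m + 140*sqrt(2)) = -5*sqrt(2)*m^5 - 95*m^4 + 10*sqrt(2)*m^4 - 195*sqrt(2)*m^3 + 190*m^3 - 289*m^2 + 390*sqrt(2)*m^2 - 68*sqrt(2)*m + 580*m - 6 + 140*sqrt(2)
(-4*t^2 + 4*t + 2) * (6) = -24*t^2 + 24*t + 12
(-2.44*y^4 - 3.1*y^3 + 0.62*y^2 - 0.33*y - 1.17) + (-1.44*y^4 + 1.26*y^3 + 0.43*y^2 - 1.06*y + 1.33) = -3.88*y^4 - 1.84*y^3 + 1.05*y^2 - 1.39*y + 0.16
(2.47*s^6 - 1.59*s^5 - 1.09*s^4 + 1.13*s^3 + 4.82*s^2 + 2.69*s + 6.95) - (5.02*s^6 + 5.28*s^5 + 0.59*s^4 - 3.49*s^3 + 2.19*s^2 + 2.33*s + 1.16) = -2.55*s^6 - 6.87*s^5 - 1.68*s^4 + 4.62*s^3 + 2.63*s^2 + 0.36*s + 5.79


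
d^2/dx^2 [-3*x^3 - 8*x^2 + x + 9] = -18*x - 16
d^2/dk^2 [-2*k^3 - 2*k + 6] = -12*k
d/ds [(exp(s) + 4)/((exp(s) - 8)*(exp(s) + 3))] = (-exp(2*s) - 8*exp(s) - 4)*exp(s)/(exp(4*s) - 10*exp(3*s) - 23*exp(2*s) + 240*exp(s) + 576)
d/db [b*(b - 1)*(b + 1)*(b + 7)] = 4*b^3 + 21*b^2 - 2*b - 7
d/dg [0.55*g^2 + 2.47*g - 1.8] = 1.1*g + 2.47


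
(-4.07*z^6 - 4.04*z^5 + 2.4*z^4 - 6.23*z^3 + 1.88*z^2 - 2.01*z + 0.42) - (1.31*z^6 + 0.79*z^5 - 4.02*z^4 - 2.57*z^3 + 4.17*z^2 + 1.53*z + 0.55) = -5.38*z^6 - 4.83*z^5 + 6.42*z^4 - 3.66*z^3 - 2.29*z^2 - 3.54*z - 0.13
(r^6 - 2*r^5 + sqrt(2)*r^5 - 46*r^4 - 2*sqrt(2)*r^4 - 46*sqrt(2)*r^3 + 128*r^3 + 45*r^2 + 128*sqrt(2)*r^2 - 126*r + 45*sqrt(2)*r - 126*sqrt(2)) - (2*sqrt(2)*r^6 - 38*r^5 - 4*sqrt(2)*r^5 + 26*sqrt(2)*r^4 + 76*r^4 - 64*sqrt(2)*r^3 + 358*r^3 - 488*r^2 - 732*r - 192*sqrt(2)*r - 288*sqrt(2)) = -2*sqrt(2)*r^6 + r^6 + 5*sqrt(2)*r^5 + 36*r^5 - 122*r^4 - 28*sqrt(2)*r^4 - 230*r^3 + 18*sqrt(2)*r^3 + 128*sqrt(2)*r^2 + 533*r^2 + 237*sqrt(2)*r + 606*r + 162*sqrt(2)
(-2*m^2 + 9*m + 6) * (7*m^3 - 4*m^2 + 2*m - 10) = -14*m^5 + 71*m^4 + 2*m^3 + 14*m^2 - 78*m - 60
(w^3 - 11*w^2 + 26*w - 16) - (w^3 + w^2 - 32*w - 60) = -12*w^2 + 58*w + 44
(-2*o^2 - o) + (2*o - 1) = -2*o^2 + o - 1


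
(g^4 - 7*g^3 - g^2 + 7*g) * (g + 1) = g^5 - 6*g^4 - 8*g^3 + 6*g^2 + 7*g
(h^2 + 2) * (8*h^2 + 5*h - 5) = 8*h^4 + 5*h^3 + 11*h^2 + 10*h - 10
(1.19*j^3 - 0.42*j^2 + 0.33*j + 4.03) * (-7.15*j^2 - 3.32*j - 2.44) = -8.5085*j^5 - 0.9478*j^4 - 3.8687*j^3 - 28.8853*j^2 - 14.1848*j - 9.8332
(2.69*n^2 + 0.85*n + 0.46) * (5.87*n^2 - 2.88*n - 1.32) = 15.7903*n^4 - 2.7577*n^3 - 3.2986*n^2 - 2.4468*n - 0.6072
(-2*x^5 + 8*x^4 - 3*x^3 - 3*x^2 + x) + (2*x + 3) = -2*x^5 + 8*x^4 - 3*x^3 - 3*x^2 + 3*x + 3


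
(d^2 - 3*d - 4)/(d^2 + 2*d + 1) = (d - 4)/(d + 1)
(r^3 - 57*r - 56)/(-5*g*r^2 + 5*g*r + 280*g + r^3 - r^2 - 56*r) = (r + 1)/(-5*g + r)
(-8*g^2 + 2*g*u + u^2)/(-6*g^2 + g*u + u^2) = (4*g + u)/(3*g + u)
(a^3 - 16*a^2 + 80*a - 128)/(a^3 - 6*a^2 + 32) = (a - 8)/(a + 2)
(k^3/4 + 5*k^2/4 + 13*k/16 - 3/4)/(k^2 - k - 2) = (-4*k^3 - 20*k^2 - 13*k + 12)/(16*(-k^2 + k + 2))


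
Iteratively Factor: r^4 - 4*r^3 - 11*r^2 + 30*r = (r)*(r^3 - 4*r^2 - 11*r + 30) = r*(r + 3)*(r^2 - 7*r + 10) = r*(r - 5)*(r + 3)*(r - 2)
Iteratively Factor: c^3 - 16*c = (c)*(c^2 - 16) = c*(c + 4)*(c - 4)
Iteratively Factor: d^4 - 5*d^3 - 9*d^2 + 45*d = (d)*(d^3 - 5*d^2 - 9*d + 45) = d*(d + 3)*(d^2 - 8*d + 15) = d*(d - 3)*(d + 3)*(d - 5)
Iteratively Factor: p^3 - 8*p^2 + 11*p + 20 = (p + 1)*(p^2 - 9*p + 20) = (p - 4)*(p + 1)*(p - 5)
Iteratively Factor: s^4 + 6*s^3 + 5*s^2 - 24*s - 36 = (s - 2)*(s^3 + 8*s^2 + 21*s + 18) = (s - 2)*(s + 3)*(s^2 + 5*s + 6) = (s - 2)*(s + 3)^2*(s + 2)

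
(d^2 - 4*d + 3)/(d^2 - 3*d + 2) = (d - 3)/(d - 2)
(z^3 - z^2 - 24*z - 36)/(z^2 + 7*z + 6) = (z^3 - z^2 - 24*z - 36)/(z^2 + 7*z + 6)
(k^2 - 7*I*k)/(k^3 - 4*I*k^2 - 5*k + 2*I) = k*(k - 7*I)/(k^3 - 4*I*k^2 - 5*k + 2*I)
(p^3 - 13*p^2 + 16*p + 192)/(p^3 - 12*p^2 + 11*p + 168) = (p - 8)/(p - 7)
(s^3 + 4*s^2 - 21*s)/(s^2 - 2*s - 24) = s*(-s^2 - 4*s + 21)/(-s^2 + 2*s + 24)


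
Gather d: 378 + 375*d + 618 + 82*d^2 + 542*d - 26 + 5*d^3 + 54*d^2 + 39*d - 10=5*d^3 + 136*d^2 + 956*d + 960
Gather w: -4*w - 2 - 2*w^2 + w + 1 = -2*w^2 - 3*w - 1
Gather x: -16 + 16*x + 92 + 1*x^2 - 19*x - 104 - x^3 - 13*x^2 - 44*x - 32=-x^3 - 12*x^2 - 47*x - 60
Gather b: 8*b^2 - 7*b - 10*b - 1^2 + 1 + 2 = 8*b^2 - 17*b + 2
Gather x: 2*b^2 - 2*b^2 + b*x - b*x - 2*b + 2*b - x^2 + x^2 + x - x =0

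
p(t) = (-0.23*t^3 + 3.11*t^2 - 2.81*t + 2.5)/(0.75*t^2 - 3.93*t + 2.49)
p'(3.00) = -5.17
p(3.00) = -6.22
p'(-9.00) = -0.36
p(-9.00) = 4.54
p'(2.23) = -2.17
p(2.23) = -3.60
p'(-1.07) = -0.45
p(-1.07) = 1.24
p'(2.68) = -3.52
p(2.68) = -4.85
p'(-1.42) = -0.47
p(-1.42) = 1.40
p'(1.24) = 1.47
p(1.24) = -2.73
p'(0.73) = 13311.43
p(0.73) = 97.07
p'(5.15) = -27.23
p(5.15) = 18.25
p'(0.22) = 1.76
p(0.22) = 1.22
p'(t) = (3.93 - 1.5*t)*(-0.23*t^3 + 3.11*t^2 - 2.81*t + 2.5)/(0.75*t^2 - 3.93*t + 2.49)^2 + (-0.69*t^2 + 6.22*t - 2.81)/(0.75*t^2 - 3.93*t + 2.49)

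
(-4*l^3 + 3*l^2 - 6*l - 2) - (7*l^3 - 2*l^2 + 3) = -11*l^3 + 5*l^2 - 6*l - 5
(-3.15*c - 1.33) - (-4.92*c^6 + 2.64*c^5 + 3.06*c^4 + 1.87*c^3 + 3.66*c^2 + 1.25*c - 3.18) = 4.92*c^6 - 2.64*c^5 - 3.06*c^4 - 1.87*c^3 - 3.66*c^2 - 4.4*c + 1.85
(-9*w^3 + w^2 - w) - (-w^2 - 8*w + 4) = -9*w^3 + 2*w^2 + 7*w - 4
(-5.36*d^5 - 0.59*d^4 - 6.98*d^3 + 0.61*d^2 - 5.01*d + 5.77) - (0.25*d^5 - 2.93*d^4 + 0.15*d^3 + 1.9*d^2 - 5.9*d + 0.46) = -5.61*d^5 + 2.34*d^4 - 7.13*d^3 - 1.29*d^2 + 0.890000000000001*d + 5.31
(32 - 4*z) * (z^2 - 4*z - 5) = -4*z^3 + 48*z^2 - 108*z - 160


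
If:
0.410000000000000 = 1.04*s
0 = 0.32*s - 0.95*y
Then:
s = 0.39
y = 0.13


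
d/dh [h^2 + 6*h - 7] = 2*h + 6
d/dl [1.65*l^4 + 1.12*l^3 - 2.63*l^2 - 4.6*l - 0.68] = 6.6*l^3 + 3.36*l^2 - 5.26*l - 4.6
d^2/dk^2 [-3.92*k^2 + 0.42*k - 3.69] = -7.84000000000000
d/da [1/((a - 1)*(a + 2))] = (-2*a - 1)/(a^4 + 2*a^3 - 3*a^2 - 4*a + 4)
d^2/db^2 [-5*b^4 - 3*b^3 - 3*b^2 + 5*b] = -60*b^2 - 18*b - 6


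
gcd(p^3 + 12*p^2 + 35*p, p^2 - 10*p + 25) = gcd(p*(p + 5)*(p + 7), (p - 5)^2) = 1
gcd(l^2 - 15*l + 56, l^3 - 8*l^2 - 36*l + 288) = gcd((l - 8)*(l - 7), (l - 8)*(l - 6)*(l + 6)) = l - 8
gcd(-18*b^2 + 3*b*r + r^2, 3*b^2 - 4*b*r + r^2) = -3*b + r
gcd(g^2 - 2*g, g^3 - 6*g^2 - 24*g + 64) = g - 2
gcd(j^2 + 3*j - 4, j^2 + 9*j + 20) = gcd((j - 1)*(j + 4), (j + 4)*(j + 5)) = j + 4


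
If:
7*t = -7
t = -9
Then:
No Solution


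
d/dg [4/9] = 0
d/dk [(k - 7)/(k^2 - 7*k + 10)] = (k^2 - 7*k - (k - 7)*(2*k - 7) + 10)/(k^2 - 7*k + 10)^2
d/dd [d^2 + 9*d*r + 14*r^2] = 2*d + 9*r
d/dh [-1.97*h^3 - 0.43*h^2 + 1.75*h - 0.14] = -5.91*h^2 - 0.86*h + 1.75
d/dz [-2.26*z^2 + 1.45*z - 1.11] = 1.45 - 4.52*z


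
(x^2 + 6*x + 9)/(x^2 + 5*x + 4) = (x^2 + 6*x + 9)/(x^2 + 5*x + 4)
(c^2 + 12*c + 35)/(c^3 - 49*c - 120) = (c + 7)/(c^2 - 5*c - 24)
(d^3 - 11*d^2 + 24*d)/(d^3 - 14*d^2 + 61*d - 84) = d*(d - 8)/(d^2 - 11*d + 28)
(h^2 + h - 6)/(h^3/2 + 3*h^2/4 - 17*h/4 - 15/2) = 4*(h^2 + h - 6)/(2*h^3 + 3*h^2 - 17*h - 30)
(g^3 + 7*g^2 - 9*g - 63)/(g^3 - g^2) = (g^3 + 7*g^2 - 9*g - 63)/(g^2*(g - 1))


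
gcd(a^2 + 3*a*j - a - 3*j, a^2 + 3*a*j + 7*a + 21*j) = a + 3*j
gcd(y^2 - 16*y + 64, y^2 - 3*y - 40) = y - 8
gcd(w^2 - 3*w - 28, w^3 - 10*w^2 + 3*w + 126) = w - 7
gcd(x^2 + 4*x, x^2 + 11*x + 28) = x + 4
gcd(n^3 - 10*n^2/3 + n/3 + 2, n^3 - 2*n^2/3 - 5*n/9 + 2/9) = n^2 - n/3 - 2/3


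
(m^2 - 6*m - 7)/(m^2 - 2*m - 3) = (m - 7)/(m - 3)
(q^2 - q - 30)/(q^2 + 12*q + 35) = (q - 6)/(q + 7)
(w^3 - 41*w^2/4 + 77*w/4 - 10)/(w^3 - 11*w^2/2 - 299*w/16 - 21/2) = 4*(4*w^2 - 9*w + 5)/(16*w^2 + 40*w + 21)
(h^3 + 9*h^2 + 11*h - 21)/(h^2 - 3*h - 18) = (h^2 + 6*h - 7)/(h - 6)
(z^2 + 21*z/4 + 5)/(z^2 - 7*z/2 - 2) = (4*z^2 + 21*z + 20)/(2*(2*z^2 - 7*z - 4))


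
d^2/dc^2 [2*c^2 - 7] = 4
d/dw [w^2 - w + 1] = 2*w - 1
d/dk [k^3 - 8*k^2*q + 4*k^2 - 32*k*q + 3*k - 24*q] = 3*k^2 - 16*k*q + 8*k - 32*q + 3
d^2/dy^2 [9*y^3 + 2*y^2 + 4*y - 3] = 54*y + 4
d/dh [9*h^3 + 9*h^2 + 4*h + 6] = 27*h^2 + 18*h + 4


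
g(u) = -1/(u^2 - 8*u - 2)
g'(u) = -(8 - 2*u)/(u^2 - 8*u - 2)^2 = 2*(u - 4)/(-u^2 + 8*u + 2)^2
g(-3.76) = -0.02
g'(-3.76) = -0.01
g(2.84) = 0.06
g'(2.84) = -0.01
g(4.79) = 0.06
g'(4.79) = 0.01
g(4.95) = 0.06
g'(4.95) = 0.01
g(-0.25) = -16.00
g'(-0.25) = -2176.00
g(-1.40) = -0.09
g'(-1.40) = -0.09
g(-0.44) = -0.58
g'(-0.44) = -3.02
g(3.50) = 0.06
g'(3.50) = -0.00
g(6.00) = 0.07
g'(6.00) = 0.02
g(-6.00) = -0.01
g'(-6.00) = 0.00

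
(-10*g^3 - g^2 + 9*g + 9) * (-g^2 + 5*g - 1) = 10*g^5 - 49*g^4 - 4*g^3 + 37*g^2 + 36*g - 9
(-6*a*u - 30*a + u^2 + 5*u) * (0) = 0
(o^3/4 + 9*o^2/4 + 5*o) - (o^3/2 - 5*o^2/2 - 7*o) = -o^3/4 + 19*o^2/4 + 12*o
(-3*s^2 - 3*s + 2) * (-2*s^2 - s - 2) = 6*s^4 + 9*s^3 + 5*s^2 + 4*s - 4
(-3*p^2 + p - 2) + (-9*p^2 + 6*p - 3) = -12*p^2 + 7*p - 5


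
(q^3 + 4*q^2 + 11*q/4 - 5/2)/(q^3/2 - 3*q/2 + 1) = (4*q^2 + 8*q - 5)/(2*(q^2 - 2*q + 1))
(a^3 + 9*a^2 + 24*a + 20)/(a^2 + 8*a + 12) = (a^2 + 7*a + 10)/(a + 6)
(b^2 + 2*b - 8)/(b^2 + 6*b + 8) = (b - 2)/(b + 2)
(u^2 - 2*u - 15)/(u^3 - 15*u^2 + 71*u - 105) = (u + 3)/(u^2 - 10*u + 21)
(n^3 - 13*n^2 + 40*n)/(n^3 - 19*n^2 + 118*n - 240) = n/(n - 6)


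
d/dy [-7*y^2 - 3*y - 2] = -14*y - 3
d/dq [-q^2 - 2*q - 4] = -2*q - 2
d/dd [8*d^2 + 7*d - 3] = 16*d + 7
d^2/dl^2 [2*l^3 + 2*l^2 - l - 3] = 12*l + 4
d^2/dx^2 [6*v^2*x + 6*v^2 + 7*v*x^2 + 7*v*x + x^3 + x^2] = 14*v + 6*x + 2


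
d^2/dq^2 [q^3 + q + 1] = 6*q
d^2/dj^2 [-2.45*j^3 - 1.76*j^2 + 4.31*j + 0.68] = -14.7*j - 3.52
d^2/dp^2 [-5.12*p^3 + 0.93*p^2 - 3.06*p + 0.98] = 1.86 - 30.72*p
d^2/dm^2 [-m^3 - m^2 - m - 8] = -6*m - 2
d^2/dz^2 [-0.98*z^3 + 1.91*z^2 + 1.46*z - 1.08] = 3.82 - 5.88*z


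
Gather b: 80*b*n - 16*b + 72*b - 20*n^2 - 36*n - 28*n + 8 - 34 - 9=b*(80*n + 56) - 20*n^2 - 64*n - 35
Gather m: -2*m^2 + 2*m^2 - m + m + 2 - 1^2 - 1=0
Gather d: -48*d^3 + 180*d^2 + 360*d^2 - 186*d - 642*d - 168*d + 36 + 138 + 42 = -48*d^3 + 540*d^2 - 996*d + 216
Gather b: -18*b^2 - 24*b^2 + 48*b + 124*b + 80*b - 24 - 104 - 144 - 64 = -42*b^2 + 252*b - 336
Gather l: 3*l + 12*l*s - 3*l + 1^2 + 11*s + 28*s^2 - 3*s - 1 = 12*l*s + 28*s^2 + 8*s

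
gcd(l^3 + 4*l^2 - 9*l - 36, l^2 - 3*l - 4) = 1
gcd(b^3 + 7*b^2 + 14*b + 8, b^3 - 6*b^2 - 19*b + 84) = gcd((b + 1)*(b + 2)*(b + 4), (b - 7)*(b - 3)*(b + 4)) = b + 4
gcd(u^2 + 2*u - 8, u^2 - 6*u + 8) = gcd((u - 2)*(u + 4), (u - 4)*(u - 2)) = u - 2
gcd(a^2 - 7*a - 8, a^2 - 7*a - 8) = a^2 - 7*a - 8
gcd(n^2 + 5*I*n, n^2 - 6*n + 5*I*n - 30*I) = n + 5*I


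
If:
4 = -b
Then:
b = -4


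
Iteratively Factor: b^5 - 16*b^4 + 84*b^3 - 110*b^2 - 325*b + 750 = (b - 5)*(b^4 - 11*b^3 + 29*b^2 + 35*b - 150) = (b - 5)*(b - 3)*(b^3 - 8*b^2 + 5*b + 50) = (b - 5)^2*(b - 3)*(b^2 - 3*b - 10) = (b - 5)^2*(b - 3)*(b + 2)*(b - 5)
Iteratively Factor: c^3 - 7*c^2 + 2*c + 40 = (c - 5)*(c^2 - 2*c - 8) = (c - 5)*(c - 4)*(c + 2)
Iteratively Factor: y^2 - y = (y)*(y - 1)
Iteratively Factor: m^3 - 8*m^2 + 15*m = (m)*(m^2 - 8*m + 15) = m*(m - 5)*(m - 3)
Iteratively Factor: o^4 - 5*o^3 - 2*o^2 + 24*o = (o + 2)*(o^3 - 7*o^2 + 12*o) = (o - 4)*(o + 2)*(o^2 - 3*o) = o*(o - 4)*(o + 2)*(o - 3)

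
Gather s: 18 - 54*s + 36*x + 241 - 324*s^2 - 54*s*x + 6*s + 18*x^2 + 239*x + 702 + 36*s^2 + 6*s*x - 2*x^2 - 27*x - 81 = -288*s^2 + s*(-48*x - 48) + 16*x^2 + 248*x + 880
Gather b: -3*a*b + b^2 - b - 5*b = b^2 + b*(-3*a - 6)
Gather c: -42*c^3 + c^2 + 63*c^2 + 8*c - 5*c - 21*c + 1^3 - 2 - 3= -42*c^3 + 64*c^2 - 18*c - 4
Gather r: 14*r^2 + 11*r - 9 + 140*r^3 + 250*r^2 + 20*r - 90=140*r^3 + 264*r^2 + 31*r - 99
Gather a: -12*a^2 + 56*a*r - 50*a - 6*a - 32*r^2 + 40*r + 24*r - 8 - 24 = -12*a^2 + a*(56*r - 56) - 32*r^2 + 64*r - 32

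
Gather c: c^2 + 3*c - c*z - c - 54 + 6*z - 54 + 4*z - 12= c^2 + c*(2 - z) + 10*z - 120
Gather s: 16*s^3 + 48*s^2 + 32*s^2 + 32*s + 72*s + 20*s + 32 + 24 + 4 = 16*s^3 + 80*s^2 + 124*s + 60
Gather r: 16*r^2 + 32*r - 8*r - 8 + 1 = 16*r^2 + 24*r - 7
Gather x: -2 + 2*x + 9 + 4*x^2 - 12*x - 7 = 4*x^2 - 10*x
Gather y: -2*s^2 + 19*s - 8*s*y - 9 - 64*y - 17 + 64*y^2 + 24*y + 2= -2*s^2 + 19*s + 64*y^2 + y*(-8*s - 40) - 24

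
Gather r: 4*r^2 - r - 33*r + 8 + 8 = 4*r^2 - 34*r + 16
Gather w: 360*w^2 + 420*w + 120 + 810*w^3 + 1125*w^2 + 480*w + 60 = 810*w^3 + 1485*w^2 + 900*w + 180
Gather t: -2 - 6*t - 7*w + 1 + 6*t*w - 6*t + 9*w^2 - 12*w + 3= t*(6*w - 12) + 9*w^2 - 19*w + 2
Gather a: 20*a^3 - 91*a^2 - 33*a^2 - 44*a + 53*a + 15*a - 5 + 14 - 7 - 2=20*a^3 - 124*a^2 + 24*a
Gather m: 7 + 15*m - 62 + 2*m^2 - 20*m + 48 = 2*m^2 - 5*m - 7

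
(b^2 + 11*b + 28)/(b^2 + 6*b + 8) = (b + 7)/(b + 2)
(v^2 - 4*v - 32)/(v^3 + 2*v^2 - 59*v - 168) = (v + 4)/(v^2 + 10*v + 21)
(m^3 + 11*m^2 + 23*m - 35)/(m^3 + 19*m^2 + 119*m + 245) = (m - 1)/(m + 7)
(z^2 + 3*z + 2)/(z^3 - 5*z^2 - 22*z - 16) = 1/(z - 8)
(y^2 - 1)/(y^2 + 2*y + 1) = (y - 1)/(y + 1)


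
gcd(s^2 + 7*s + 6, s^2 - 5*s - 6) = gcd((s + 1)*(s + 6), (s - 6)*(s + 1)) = s + 1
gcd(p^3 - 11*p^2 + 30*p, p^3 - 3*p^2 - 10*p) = p^2 - 5*p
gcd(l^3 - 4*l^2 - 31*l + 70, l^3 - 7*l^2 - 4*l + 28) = l^2 - 9*l + 14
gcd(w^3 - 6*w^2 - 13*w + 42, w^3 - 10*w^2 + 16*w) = w - 2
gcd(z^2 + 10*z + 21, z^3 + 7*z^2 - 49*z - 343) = z + 7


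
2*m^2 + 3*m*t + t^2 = (m + t)*(2*m + t)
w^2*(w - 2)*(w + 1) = w^4 - w^3 - 2*w^2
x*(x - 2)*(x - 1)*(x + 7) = x^4 + 4*x^3 - 19*x^2 + 14*x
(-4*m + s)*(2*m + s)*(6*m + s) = -48*m^3 - 20*m^2*s + 4*m*s^2 + s^3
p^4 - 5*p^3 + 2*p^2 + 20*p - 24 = (p - 3)*(p - 2)^2*(p + 2)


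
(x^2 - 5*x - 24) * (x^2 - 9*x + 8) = x^4 - 14*x^3 + 29*x^2 + 176*x - 192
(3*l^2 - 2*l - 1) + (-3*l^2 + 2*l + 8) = 7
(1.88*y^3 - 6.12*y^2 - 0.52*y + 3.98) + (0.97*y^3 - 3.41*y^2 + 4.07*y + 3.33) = 2.85*y^3 - 9.53*y^2 + 3.55*y + 7.31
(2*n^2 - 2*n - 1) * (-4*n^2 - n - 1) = -8*n^4 + 6*n^3 + 4*n^2 + 3*n + 1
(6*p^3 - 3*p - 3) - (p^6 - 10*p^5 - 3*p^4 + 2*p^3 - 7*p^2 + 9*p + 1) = -p^6 + 10*p^5 + 3*p^4 + 4*p^3 + 7*p^2 - 12*p - 4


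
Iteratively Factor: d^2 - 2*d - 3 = (d - 3)*(d + 1)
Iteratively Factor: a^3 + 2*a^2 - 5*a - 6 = (a + 1)*(a^2 + a - 6) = (a - 2)*(a + 1)*(a + 3)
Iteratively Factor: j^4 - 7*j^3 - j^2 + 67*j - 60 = (j - 4)*(j^3 - 3*j^2 - 13*j + 15) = (j - 4)*(j + 3)*(j^2 - 6*j + 5) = (j - 5)*(j - 4)*(j + 3)*(j - 1)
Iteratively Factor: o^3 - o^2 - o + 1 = (o - 1)*(o^2 - 1) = (o - 1)^2*(o + 1)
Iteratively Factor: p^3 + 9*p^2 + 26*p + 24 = (p + 2)*(p^2 + 7*p + 12) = (p + 2)*(p + 3)*(p + 4)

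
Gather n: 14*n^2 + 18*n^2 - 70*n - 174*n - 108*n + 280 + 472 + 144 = 32*n^2 - 352*n + 896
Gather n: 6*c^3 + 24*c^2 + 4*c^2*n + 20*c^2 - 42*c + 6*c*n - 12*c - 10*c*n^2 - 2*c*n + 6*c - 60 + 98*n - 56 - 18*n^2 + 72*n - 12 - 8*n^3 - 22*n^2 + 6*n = 6*c^3 + 44*c^2 - 48*c - 8*n^3 + n^2*(-10*c - 40) + n*(4*c^2 + 4*c + 176) - 128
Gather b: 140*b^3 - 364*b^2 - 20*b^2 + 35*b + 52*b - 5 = 140*b^3 - 384*b^2 + 87*b - 5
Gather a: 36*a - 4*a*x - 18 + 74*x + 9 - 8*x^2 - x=a*(36 - 4*x) - 8*x^2 + 73*x - 9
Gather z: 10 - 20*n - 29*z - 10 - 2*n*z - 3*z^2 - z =-20*n - 3*z^2 + z*(-2*n - 30)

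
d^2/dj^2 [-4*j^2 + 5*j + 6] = -8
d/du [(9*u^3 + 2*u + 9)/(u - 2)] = (18*u^3 - 54*u^2 - 13)/(u^2 - 4*u + 4)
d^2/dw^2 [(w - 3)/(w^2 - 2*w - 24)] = 2*((5 - 3*w)*(-w^2 + 2*w + 24) - 4*(w - 3)*(w - 1)^2)/(-w^2 + 2*w + 24)^3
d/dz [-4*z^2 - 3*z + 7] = -8*z - 3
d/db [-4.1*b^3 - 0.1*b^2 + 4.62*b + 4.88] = -12.3*b^2 - 0.2*b + 4.62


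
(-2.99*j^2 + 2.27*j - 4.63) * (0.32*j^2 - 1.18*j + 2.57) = -0.9568*j^4 + 4.2546*j^3 - 11.8445*j^2 + 11.2973*j - 11.8991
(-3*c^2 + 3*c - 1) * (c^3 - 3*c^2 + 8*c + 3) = -3*c^5 + 12*c^4 - 34*c^3 + 18*c^2 + c - 3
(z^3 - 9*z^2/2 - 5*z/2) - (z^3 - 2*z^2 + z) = -5*z^2/2 - 7*z/2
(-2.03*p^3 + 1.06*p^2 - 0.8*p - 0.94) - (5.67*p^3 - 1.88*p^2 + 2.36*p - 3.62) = -7.7*p^3 + 2.94*p^2 - 3.16*p + 2.68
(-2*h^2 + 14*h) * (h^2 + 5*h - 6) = -2*h^4 + 4*h^3 + 82*h^2 - 84*h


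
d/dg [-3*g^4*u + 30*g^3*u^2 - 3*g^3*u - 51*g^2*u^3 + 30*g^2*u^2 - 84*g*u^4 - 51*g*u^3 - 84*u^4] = 3*u*(-4*g^3 + 30*g^2*u - 3*g^2 - 34*g*u^2 + 20*g*u - 28*u^3 - 17*u^2)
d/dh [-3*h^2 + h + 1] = 1 - 6*h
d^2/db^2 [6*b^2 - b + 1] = 12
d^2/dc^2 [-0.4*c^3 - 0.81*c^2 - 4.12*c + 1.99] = -2.4*c - 1.62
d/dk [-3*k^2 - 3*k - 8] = -6*k - 3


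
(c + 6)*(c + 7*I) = c^2 + 6*c + 7*I*c + 42*I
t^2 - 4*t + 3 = (t - 3)*(t - 1)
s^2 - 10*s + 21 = (s - 7)*(s - 3)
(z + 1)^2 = z^2 + 2*z + 1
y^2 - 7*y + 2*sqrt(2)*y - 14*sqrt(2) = (y - 7)*(y + 2*sqrt(2))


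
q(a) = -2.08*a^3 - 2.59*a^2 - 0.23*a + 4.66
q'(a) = -6.24*a^2 - 5.18*a - 0.23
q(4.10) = -183.18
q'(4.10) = -126.36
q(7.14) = -886.13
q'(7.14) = -355.33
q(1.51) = -8.75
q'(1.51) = -22.28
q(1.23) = -3.41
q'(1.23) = -16.04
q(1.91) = -19.72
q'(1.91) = -32.89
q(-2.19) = 14.59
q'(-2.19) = -18.81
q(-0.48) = 4.40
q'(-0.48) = 0.82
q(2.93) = -70.57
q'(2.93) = -68.98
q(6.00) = -539.24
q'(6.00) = -255.95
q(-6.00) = 362.08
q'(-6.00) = -193.79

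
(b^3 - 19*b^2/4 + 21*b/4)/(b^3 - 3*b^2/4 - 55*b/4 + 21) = b/(b + 4)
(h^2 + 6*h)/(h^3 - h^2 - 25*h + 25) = h*(h + 6)/(h^3 - h^2 - 25*h + 25)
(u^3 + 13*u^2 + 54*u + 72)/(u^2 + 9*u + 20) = (u^2 + 9*u + 18)/(u + 5)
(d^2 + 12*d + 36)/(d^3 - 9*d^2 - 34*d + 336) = (d + 6)/(d^2 - 15*d + 56)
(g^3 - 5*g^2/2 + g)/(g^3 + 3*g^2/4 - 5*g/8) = 4*(g - 2)/(4*g + 5)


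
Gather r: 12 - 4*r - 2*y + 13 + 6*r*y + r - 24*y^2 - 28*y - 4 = r*(6*y - 3) - 24*y^2 - 30*y + 21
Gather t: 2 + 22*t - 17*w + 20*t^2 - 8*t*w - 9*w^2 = 20*t^2 + t*(22 - 8*w) - 9*w^2 - 17*w + 2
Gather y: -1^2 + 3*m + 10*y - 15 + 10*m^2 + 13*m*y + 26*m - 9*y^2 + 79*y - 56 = 10*m^2 + 29*m - 9*y^2 + y*(13*m + 89) - 72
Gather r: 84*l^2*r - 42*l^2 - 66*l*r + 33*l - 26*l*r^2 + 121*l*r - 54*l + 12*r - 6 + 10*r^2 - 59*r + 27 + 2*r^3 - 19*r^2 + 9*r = -42*l^2 - 21*l + 2*r^3 + r^2*(-26*l - 9) + r*(84*l^2 + 55*l - 38) + 21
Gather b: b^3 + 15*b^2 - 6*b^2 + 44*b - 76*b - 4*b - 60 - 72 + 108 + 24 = b^3 + 9*b^2 - 36*b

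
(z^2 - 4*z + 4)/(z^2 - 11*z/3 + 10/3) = 3*(z - 2)/(3*z - 5)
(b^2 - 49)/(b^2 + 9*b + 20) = (b^2 - 49)/(b^2 + 9*b + 20)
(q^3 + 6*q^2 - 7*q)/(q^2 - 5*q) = (q^2 + 6*q - 7)/(q - 5)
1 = 1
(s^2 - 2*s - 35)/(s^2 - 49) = (s + 5)/(s + 7)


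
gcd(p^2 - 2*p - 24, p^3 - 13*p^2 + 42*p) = p - 6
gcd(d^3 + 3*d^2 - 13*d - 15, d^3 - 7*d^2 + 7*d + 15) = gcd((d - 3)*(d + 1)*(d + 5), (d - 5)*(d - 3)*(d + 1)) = d^2 - 2*d - 3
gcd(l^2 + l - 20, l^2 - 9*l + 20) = l - 4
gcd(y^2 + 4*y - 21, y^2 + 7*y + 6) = 1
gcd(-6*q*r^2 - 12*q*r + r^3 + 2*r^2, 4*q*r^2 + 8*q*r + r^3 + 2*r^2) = r^2 + 2*r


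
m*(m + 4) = m^2 + 4*m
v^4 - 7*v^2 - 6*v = v*(v - 3)*(v + 1)*(v + 2)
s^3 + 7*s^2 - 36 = (s - 2)*(s + 3)*(s + 6)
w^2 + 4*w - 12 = (w - 2)*(w + 6)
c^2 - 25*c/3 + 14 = (c - 6)*(c - 7/3)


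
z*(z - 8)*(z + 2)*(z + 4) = z^4 - 2*z^3 - 40*z^2 - 64*z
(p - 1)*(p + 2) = p^2 + p - 2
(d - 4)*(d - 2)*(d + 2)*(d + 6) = d^4 + 2*d^3 - 28*d^2 - 8*d + 96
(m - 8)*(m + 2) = m^2 - 6*m - 16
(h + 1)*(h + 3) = h^2 + 4*h + 3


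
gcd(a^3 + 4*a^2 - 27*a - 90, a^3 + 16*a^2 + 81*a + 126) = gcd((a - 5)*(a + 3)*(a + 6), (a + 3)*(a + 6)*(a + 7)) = a^2 + 9*a + 18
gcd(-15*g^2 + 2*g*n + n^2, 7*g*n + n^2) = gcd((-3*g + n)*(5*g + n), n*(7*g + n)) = 1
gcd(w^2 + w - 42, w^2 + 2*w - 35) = w + 7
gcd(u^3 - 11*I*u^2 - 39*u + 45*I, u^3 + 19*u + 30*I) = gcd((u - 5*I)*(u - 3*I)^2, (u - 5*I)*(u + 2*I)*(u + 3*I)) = u - 5*I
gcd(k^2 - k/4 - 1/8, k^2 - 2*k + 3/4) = k - 1/2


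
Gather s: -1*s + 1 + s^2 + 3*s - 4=s^2 + 2*s - 3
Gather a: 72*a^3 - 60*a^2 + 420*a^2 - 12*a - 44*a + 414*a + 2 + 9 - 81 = 72*a^3 + 360*a^2 + 358*a - 70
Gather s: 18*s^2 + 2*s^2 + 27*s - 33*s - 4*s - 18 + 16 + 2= 20*s^2 - 10*s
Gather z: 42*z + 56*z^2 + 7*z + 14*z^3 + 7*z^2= 14*z^3 + 63*z^2 + 49*z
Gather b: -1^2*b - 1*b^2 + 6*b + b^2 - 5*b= 0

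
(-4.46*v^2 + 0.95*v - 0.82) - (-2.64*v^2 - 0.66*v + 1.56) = -1.82*v^2 + 1.61*v - 2.38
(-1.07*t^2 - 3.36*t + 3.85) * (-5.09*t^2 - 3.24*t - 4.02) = 5.4463*t^4 + 20.5692*t^3 - 4.4087*t^2 + 1.0332*t - 15.477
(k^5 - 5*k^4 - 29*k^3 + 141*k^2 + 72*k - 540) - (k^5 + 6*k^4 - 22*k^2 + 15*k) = -11*k^4 - 29*k^3 + 163*k^2 + 57*k - 540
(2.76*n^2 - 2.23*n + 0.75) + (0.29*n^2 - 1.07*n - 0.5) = 3.05*n^2 - 3.3*n + 0.25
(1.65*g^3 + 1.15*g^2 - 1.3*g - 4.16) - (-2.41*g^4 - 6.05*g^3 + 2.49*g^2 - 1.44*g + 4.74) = 2.41*g^4 + 7.7*g^3 - 1.34*g^2 + 0.14*g - 8.9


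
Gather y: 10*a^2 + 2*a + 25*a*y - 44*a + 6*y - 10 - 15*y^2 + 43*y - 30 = 10*a^2 - 42*a - 15*y^2 + y*(25*a + 49) - 40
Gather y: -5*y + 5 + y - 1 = 4 - 4*y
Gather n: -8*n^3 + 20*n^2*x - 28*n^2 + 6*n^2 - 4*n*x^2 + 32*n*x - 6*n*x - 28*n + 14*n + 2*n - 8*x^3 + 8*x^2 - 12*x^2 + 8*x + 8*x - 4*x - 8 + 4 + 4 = -8*n^3 + n^2*(20*x - 22) + n*(-4*x^2 + 26*x - 12) - 8*x^3 - 4*x^2 + 12*x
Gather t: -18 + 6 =-12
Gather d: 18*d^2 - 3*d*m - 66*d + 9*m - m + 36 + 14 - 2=18*d^2 + d*(-3*m - 66) + 8*m + 48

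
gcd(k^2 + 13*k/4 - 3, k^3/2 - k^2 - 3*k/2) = 1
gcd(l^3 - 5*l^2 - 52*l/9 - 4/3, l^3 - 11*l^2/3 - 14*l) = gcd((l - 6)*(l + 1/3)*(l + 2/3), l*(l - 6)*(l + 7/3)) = l - 6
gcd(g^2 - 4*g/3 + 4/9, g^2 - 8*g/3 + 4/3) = g - 2/3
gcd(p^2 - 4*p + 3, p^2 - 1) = p - 1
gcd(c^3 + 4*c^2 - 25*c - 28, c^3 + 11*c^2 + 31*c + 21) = c^2 + 8*c + 7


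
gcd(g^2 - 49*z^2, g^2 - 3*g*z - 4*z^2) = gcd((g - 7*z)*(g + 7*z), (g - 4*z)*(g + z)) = 1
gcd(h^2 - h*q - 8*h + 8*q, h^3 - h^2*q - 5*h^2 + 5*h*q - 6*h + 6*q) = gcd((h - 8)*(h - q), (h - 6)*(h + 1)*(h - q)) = -h + q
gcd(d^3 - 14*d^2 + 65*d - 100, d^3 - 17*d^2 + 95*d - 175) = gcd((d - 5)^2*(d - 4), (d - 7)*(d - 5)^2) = d^2 - 10*d + 25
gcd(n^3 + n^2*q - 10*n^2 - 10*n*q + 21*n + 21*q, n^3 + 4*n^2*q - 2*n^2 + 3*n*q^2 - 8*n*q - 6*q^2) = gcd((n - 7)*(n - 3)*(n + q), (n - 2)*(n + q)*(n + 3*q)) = n + q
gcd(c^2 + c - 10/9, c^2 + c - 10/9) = c^2 + c - 10/9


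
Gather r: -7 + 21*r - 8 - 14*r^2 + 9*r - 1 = -14*r^2 + 30*r - 16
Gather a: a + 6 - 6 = a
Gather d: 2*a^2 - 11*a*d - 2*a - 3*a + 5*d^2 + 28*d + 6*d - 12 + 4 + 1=2*a^2 - 5*a + 5*d^2 + d*(34 - 11*a) - 7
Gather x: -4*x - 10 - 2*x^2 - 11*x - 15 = -2*x^2 - 15*x - 25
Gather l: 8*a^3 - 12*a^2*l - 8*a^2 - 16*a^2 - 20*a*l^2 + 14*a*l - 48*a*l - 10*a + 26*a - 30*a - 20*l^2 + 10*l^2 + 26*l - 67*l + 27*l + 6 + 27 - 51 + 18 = 8*a^3 - 24*a^2 - 14*a + l^2*(-20*a - 10) + l*(-12*a^2 - 34*a - 14)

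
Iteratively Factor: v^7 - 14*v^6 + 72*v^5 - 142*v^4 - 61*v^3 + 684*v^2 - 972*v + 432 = (v - 3)*(v^6 - 11*v^5 + 39*v^4 - 25*v^3 - 136*v^2 + 276*v - 144) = (v - 3)*(v - 1)*(v^5 - 10*v^4 + 29*v^3 + 4*v^2 - 132*v + 144) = (v - 4)*(v - 3)*(v - 1)*(v^4 - 6*v^3 + 5*v^2 + 24*v - 36) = (v - 4)*(v - 3)^2*(v - 1)*(v^3 - 3*v^2 - 4*v + 12) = (v - 4)*(v - 3)^2*(v - 1)*(v + 2)*(v^2 - 5*v + 6) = (v - 4)*(v - 3)^3*(v - 1)*(v + 2)*(v - 2)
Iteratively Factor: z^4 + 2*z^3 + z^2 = (z)*(z^3 + 2*z^2 + z) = z*(z + 1)*(z^2 + z) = z*(z + 1)^2*(z)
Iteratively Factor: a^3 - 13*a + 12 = (a - 1)*(a^2 + a - 12) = (a - 1)*(a + 4)*(a - 3)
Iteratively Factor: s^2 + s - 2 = (s - 1)*(s + 2)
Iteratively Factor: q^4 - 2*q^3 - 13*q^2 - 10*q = (q - 5)*(q^3 + 3*q^2 + 2*q) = q*(q - 5)*(q^2 + 3*q + 2) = q*(q - 5)*(q + 2)*(q + 1)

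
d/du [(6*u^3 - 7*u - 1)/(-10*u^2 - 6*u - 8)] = (-30*u^4 - 36*u^3 - 107*u^2 - 10*u + 25)/(2*(25*u^4 + 30*u^3 + 49*u^2 + 24*u + 16))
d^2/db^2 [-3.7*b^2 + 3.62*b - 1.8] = -7.40000000000000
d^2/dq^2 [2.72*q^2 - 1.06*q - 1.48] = 5.44000000000000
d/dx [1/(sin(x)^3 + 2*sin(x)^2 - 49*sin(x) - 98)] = (-3*sin(x)^2 - 4*sin(x) + 49)*cos(x)/(sin(x)^3 + 2*sin(x)^2 - 49*sin(x) - 98)^2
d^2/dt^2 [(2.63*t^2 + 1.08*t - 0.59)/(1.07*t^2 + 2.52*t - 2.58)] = (-11.71008*t^3 + 39.509322*t^2 + 8.34343200000002*t + 38.30514)/(1.225043*t^6 + 8.655444*t^5 + 11.523258*t^4 - 25.737264*t^3 - 27.785052*t^2 + 50.322384*t - 17.173512)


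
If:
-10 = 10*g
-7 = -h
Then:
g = -1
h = 7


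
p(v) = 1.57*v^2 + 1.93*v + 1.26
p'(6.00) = 20.77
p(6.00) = 69.36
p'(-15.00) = -45.17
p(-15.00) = 325.56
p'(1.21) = 5.73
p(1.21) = 5.89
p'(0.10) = 2.24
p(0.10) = 1.47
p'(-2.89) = -7.14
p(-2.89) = 8.80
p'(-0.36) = 0.80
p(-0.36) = 0.77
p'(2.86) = 10.91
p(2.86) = 19.62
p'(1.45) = 6.48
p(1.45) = 7.36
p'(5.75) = 19.98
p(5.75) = 64.27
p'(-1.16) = -1.71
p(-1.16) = 1.13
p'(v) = 3.14*v + 1.93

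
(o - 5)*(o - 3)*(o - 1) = o^3 - 9*o^2 + 23*o - 15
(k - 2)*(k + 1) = k^2 - k - 2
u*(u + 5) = u^2 + 5*u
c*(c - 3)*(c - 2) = c^3 - 5*c^2 + 6*c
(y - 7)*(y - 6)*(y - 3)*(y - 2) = y^4 - 18*y^3 + 113*y^2 - 288*y + 252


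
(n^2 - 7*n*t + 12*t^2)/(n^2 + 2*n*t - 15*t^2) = (n - 4*t)/(n + 5*t)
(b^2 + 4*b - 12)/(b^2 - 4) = (b + 6)/(b + 2)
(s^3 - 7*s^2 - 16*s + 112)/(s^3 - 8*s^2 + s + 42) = (s^2 - 16)/(s^2 - s - 6)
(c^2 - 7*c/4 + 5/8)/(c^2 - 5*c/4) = (c - 1/2)/c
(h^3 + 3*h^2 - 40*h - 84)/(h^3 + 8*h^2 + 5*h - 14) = (h - 6)/(h - 1)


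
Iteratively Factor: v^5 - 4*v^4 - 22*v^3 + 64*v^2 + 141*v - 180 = (v + 3)*(v^4 - 7*v^3 - v^2 + 67*v - 60) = (v - 5)*(v + 3)*(v^3 - 2*v^2 - 11*v + 12) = (v - 5)*(v - 4)*(v + 3)*(v^2 + 2*v - 3) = (v - 5)*(v - 4)*(v - 1)*(v + 3)*(v + 3)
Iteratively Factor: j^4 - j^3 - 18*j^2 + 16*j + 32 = (j - 4)*(j^3 + 3*j^2 - 6*j - 8) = (j - 4)*(j + 4)*(j^2 - j - 2) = (j - 4)*(j - 2)*(j + 4)*(j + 1)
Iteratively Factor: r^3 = (r)*(r^2) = r^2*(r)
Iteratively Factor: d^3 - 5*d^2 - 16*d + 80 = (d - 4)*(d^2 - d - 20) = (d - 5)*(d - 4)*(d + 4)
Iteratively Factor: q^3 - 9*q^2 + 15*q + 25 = (q - 5)*(q^2 - 4*q - 5) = (q - 5)^2*(q + 1)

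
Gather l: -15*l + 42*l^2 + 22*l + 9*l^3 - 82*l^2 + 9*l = 9*l^3 - 40*l^2 + 16*l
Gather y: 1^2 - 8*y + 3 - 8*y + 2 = 6 - 16*y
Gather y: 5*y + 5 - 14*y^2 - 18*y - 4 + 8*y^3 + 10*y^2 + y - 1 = 8*y^3 - 4*y^2 - 12*y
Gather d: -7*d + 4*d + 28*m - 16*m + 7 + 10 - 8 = -3*d + 12*m + 9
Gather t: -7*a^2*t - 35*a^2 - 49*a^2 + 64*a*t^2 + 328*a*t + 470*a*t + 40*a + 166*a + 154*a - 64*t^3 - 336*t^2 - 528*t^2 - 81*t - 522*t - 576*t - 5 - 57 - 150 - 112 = -84*a^2 + 360*a - 64*t^3 + t^2*(64*a - 864) + t*(-7*a^2 + 798*a - 1179) - 324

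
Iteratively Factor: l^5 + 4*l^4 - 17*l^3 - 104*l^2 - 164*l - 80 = (l + 1)*(l^4 + 3*l^3 - 20*l^2 - 84*l - 80) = (l - 5)*(l + 1)*(l^3 + 8*l^2 + 20*l + 16) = (l - 5)*(l + 1)*(l + 4)*(l^2 + 4*l + 4) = (l - 5)*(l + 1)*(l + 2)*(l + 4)*(l + 2)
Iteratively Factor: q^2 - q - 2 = (q + 1)*(q - 2)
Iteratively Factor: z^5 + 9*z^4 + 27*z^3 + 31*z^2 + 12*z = (z + 4)*(z^4 + 5*z^3 + 7*z^2 + 3*z) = (z + 1)*(z + 4)*(z^3 + 4*z^2 + 3*z) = (z + 1)^2*(z + 4)*(z^2 + 3*z) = z*(z + 1)^2*(z + 4)*(z + 3)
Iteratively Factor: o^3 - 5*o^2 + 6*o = (o - 2)*(o^2 - 3*o) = (o - 3)*(o - 2)*(o)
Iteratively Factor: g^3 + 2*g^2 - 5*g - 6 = (g - 2)*(g^2 + 4*g + 3) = (g - 2)*(g + 1)*(g + 3)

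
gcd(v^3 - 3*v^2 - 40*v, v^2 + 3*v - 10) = v + 5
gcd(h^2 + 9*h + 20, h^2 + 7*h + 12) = h + 4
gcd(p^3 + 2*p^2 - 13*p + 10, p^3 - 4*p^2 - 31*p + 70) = p^2 + 3*p - 10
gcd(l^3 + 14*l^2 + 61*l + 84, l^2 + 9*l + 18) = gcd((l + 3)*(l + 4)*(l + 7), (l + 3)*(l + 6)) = l + 3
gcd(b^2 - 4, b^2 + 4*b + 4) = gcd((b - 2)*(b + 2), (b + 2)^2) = b + 2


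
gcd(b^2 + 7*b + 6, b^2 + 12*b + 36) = b + 6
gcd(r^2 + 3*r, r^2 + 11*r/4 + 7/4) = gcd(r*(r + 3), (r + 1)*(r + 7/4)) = 1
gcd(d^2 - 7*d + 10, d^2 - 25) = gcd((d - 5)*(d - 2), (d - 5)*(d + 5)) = d - 5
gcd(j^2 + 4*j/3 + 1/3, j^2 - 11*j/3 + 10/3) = 1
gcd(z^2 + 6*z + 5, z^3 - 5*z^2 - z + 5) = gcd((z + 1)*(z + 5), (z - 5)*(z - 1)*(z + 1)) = z + 1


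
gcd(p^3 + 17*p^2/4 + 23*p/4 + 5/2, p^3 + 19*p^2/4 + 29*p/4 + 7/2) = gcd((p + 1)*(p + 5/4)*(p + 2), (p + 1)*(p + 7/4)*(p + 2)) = p^2 + 3*p + 2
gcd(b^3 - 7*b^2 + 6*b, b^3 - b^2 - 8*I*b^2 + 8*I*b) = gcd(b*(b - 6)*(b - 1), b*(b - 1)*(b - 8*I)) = b^2 - b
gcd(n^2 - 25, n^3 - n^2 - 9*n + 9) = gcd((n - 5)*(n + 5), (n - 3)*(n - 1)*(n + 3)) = 1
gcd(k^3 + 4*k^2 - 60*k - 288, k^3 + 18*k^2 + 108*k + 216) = k^2 + 12*k + 36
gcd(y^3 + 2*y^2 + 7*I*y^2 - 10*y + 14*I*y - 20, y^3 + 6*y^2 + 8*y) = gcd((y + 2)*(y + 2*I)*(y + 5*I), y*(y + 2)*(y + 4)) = y + 2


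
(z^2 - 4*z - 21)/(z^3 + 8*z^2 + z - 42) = (z - 7)/(z^2 + 5*z - 14)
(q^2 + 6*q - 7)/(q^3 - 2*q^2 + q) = (q + 7)/(q*(q - 1))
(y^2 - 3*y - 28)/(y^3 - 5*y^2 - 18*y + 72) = (y - 7)/(y^2 - 9*y + 18)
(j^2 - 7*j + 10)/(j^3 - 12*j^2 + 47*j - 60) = (j - 2)/(j^2 - 7*j + 12)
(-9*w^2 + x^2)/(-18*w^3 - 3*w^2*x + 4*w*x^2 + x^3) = (-3*w + x)/(-6*w^2 + w*x + x^2)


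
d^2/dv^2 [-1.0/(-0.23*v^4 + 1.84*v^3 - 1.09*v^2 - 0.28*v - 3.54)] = ((-2.76*v^2 + 11.04*v - 2.18)*(0.23*v^4 - 1.84*v^3 + 1.09*v^2 + 0.28*v + 3.54) + 1.0*(0.92*v^3 - 5.52*v^2 + 2.18*v + 0.28)*(1.84*v^3 - 11.04*v^2 + 4.36*v + 0.56))/(0.23*v^4 - 1.84*v^3 + 1.09*v^2 + 0.28*v + 3.54)^3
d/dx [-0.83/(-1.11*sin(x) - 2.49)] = -0.9213*cos(x)/(1.11*sin(x) + 2.49)^2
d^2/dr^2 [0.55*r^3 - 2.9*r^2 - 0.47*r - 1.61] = 3.3*r - 5.8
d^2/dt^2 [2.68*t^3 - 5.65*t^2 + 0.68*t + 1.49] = 16.08*t - 11.3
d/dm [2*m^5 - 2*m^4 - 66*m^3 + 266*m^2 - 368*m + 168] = 10*m^4 - 8*m^3 - 198*m^2 + 532*m - 368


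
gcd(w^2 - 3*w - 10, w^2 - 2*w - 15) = w - 5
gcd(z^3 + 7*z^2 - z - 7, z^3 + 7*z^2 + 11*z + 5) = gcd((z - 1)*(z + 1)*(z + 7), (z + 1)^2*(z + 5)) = z + 1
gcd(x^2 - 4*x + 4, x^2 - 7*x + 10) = x - 2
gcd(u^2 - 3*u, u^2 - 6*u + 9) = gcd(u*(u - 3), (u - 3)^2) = u - 3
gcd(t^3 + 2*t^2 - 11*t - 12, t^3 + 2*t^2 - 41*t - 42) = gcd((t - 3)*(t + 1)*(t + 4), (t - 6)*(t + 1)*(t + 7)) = t + 1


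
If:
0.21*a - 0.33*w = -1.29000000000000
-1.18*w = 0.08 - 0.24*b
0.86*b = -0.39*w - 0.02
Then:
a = -6.25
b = 0.01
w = -0.07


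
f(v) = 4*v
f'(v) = 4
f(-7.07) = -28.28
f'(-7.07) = 4.00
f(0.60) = 2.40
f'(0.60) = 4.00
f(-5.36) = -21.44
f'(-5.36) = 4.00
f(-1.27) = -5.08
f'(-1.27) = 4.00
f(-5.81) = -23.24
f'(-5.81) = 4.00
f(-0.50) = -2.00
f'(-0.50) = 4.00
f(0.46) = 1.84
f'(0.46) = 4.00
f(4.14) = 16.56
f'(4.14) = 4.00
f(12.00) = 48.00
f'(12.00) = 4.00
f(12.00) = 48.00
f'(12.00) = 4.00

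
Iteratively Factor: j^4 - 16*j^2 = (j)*(j^3 - 16*j) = j*(j + 4)*(j^2 - 4*j) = j^2*(j + 4)*(j - 4)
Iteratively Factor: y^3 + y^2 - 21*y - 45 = (y + 3)*(y^2 - 2*y - 15) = (y + 3)^2*(y - 5)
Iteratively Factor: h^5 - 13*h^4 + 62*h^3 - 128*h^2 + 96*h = (h - 4)*(h^4 - 9*h^3 + 26*h^2 - 24*h) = (h - 4)*(h - 2)*(h^3 - 7*h^2 + 12*h) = h*(h - 4)*(h - 2)*(h^2 - 7*h + 12) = h*(h - 4)^2*(h - 2)*(h - 3)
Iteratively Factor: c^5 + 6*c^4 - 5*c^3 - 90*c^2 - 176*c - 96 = (c + 1)*(c^4 + 5*c^3 - 10*c^2 - 80*c - 96) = (c + 1)*(c + 2)*(c^3 + 3*c^2 - 16*c - 48) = (c + 1)*(c + 2)*(c + 4)*(c^2 - c - 12) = (c - 4)*(c + 1)*(c + 2)*(c + 4)*(c + 3)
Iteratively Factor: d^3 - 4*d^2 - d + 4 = (d + 1)*(d^2 - 5*d + 4) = (d - 1)*(d + 1)*(d - 4)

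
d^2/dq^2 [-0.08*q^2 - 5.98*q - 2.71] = -0.160000000000000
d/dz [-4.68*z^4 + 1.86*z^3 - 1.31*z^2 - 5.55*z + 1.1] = -18.72*z^3 + 5.58*z^2 - 2.62*z - 5.55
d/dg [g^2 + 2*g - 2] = 2*g + 2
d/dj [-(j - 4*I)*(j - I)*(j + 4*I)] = -3*j^2 + 2*I*j - 16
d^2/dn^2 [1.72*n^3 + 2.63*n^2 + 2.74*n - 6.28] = 10.32*n + 5.26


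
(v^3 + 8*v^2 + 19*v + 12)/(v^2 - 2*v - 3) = (v^2 + 7*v + 12)/(v - 3)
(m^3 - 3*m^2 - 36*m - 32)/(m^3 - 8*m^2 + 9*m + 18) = (m^2 - 4*m - 32)/(m^2 - 9*m + 18)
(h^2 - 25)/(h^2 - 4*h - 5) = (h + 5)/(h + 1)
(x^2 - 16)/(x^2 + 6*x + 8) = (x - 4)/(x + 2)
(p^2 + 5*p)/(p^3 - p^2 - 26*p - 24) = p*(p + 5)/(p^3 - p^2 - 26*p - 24)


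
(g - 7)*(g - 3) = g^2 - 10*g + 21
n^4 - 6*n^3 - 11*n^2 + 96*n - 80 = (n - 5)*(n - 4)*(n - 1)*(n + 4)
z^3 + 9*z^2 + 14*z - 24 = (z - 1)*(z + 4)*(z + 6)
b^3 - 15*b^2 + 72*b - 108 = (b - 6)^2*(b - 3)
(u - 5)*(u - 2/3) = u^2 - 17*u/3 + 10/3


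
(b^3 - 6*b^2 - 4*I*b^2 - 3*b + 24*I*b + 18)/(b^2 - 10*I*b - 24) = (b^3 + b^2*(-6 - 4*I) + b*(-3 + 24*I) + 18)/(b^2 - 10*I*b - 24)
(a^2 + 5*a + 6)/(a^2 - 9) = (a + 2)/(a - 3)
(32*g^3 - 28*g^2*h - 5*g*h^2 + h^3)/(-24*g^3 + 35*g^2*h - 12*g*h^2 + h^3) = (-4*g - h)/(3*g - h)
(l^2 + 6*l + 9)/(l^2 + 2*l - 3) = (l + 3)/(l - 1)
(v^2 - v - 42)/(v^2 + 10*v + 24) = (v - 7)/(v + 4)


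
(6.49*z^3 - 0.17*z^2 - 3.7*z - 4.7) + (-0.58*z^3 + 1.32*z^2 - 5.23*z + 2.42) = 5.91*z^3 + 1.15*z^2 - 8.93*z - 2.28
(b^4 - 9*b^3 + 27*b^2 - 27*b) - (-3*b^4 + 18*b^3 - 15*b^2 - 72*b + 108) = 4*b^4 - 27*b^3 + 42*b^2 + 45*b - 108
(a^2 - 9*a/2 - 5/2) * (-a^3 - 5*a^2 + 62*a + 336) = -a^5 - a^4/2 + 87*a^3 + 139*a^2/2 - 1667*a - 840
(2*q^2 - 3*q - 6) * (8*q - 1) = 16*q^3 - 26*q^2 - 45*q + 6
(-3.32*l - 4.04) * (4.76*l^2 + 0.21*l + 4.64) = -15.8032*l^3 - 19.9276*l^2 - 16.2532*l - 18.7456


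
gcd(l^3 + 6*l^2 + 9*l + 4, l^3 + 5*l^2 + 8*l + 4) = l + 1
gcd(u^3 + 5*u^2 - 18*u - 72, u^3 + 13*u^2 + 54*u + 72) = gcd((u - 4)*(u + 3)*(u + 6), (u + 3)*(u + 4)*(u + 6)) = u^2 + 9*u + 18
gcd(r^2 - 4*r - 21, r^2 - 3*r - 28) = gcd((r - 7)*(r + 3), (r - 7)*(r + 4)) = r - 7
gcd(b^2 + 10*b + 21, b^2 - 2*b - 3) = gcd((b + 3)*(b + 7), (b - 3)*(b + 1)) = 1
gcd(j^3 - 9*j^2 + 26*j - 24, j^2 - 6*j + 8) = j^2 - 6*j + 8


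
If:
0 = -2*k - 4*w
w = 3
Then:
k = -6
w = 3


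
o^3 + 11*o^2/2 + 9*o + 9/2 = (o + 1)*(o + 3/2)*(o + 3)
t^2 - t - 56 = (t - 8)*(t + 7)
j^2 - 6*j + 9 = (j - 3)^2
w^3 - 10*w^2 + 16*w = w*(w - 8)*(w - 2)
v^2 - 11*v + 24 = (v - 8)*(v - 3)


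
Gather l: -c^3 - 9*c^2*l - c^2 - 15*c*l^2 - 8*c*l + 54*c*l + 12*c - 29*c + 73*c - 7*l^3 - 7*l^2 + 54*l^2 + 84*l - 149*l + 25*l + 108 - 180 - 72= -c^3 - c^2 + 56*c - 7*l^3 + l^2*(47 - 15*c) + l*(-9*c^2 + 46*c - 40) - 144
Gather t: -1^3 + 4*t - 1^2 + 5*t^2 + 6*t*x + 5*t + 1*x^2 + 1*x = 5*t^2 + t*(6*x + 9) + x^2 + x - 2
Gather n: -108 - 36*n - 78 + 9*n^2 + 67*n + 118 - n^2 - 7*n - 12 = 8*n^2 + 24*n - 80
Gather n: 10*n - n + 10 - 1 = 9*n + 9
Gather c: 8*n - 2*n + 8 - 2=6*n + 6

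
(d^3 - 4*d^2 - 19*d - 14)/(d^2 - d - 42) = (d^2 + 3*d + 2)/(d + 6)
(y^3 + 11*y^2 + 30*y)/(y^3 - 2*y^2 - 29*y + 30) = y*(y + 6)/(y^2 - 7*y + 6)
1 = 1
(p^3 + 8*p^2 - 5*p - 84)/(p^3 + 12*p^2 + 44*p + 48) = (p^2 + 4*p - 21)/(p^2 + 8*p + 12)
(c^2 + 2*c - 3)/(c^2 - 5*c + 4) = (c + 3)/(c - 4)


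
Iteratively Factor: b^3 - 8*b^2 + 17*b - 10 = (b - 1)*(b^2 - 7*b + 10) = (b - 5)*(b - 1)*(b - 2)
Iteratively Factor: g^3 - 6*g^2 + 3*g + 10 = (g + 1)*(g^2 - 7*g + 10) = (g - 5)*(g + 1)*(g - 2)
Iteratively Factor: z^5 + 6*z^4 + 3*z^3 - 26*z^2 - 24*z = (z - 2)*(z^4 + 8*z^3 + 19*z^2 + 12*z) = (z - 2)*(z + 1)*(z^3 + 7*z^2 + 12*z) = (z - 2)*(z + 1)*(z + 3)*(z^2 + 4*z) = (z - 2)*(z + 1)*(z + 3)*(z + 4)*(z)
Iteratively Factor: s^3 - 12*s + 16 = (s + 4)*(s^2 - 4*s + 4) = (s - 2)*(s + 4)*(s - 2)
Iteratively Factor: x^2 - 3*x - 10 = (x - 5)*(x + 2)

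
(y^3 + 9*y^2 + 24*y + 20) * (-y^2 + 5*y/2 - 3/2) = -y^5 - 13*y^4/2 - 3*y^3 + 53*y^2/2 + 14*y - 30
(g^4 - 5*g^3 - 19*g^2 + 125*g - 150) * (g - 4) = g^5 - 9*g^4 + g^3 + 201*g^2 - 650*g + 600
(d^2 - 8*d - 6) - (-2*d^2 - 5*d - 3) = 3*d^2 - 3*d - 3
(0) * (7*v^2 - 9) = 0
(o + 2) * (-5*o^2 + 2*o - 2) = -5*o^3 - 8*o^2 + 2*o - 4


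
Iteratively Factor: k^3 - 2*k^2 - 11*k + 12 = (k - 4)*(k^2 + 2*k - 3) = (k - 4)*(k + 3)*(k - 1)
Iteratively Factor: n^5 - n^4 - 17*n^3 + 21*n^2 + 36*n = (n + 1)*(n^4 - 2*n^3 - 15*n^2 + 36*n) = n*(n + 1)*(n^3 - 2*n^2 - 15*n + 36) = n*(n - 3)*(n + 1)*(n^2 + n - 12) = n*(n - 3)^2*(n + 1)*(n + 4)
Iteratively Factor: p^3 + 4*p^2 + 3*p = (p + 1)*(p^2 + 3*p) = (p + 1)*(p + 3)*(p)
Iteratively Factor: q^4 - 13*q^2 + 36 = (q - 2)*(q^3 + 2*q^2 - 9*q - 18) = (q - 2)*(q + 2)*(q^2 - 9) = (q - 2)*(q + 2)*(q + 3)*(q - 3)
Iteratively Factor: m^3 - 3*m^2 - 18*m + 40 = (m - 2)*(m^2 - m - 20) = (m - 5)*(m - 2)*(m + 4)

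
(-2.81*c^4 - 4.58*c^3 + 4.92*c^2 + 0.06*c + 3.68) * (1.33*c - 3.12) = -3.7373*c^5 + 2.6758*c^4 + 20.8332*c^3 - 15.2706*c^2 + 4.7072*c - 11.4816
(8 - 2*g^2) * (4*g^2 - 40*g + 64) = -8*g^4 + 80*g^3 - 96*g^2 - 320*g + 512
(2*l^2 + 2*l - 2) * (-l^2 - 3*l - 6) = -2*l^4 - 8*l^3 - 16*l^2 - 6*l + 12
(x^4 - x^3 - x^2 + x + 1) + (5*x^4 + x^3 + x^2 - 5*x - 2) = 6*x^4 - 4*x - 1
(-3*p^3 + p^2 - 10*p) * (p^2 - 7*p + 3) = -3*p^5 + 22*p^4 - 26*p^3 + 73*p^2 - 30*p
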